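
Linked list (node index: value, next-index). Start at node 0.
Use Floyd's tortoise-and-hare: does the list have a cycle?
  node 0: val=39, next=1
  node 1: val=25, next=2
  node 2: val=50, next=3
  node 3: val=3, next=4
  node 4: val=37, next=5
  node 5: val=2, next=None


Floyd's tortoise (slow, +1) and hare (fast, +2):
  init: slow=0, fast=0
  step 1: slow=1, fast=2
  step 2: slow=2, fast=4
  step 3: fast 4->5->None, no cycle

Cycle: no


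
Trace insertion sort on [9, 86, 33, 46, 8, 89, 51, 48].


Initial: [9, 86, 33, 46, 8, 89, 51, 48]
Insert 86: [9, 86, 33, 46, 8, 89, 51, 48]
Insert 33: [9, 33, 86, 46, 8, 89, 51, 48]
Insert 46: [9, 33, 46, 86, 8, 89, 51, 48]
Insert 8: [8, 9, 33, 46, 86, 89, 51, 48]
Insert 89: [8, 9, 33, 46, 86, 89, 51, 48]
Insert 51: [8, 9, 33, 46, 51, 86, 89, 48]
Insert 48: [8, 9, 33, 46, 48, 51, 86, 89]

Sorted: [8, 9, 33, 46, 48, 51, 86, 89]


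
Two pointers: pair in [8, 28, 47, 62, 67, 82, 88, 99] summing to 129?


lo=0(8)+hi=7(99)=107
lo=1(28)+hi=7(99)=127
lo=2(47)+hi=7(99)=146
lo=2(47)+hi=6(88)=135
lo=2(47)+hi=5(82)=129

Yes: 47+82=129


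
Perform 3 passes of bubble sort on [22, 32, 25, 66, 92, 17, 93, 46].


Initial: [22, 32, 25, 66, 92, 17, 93, 46]
Pass 1: [22, 25, 32, 66, 17, 92, 46, 93] (3 swaps)
Pass 2: [22, 25, 32, 17, 66, 46, 92, 93] (2 swaps)
Pass 3: [22, 25, 17, 32, 46, 66, 92, 93] (2 swaps)

After 3 passes: [22, 25, 17, 32, 46, 66, 92, 93]


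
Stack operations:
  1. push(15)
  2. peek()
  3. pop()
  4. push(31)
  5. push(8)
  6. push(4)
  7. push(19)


push(15) -> [15]
peek()->15
pop()->15, []
push(31) -> [31]
push(8) -> [31, 8]
push(4) -> [31, 8, 4]
push(19) -> [31, 8, 4, 19]

Final stack: [31, 8, 4, 19]


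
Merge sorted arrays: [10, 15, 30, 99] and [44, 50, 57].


Take 10 from A
Take 15 from A
Take 30 from A
Take 44 from B
Take 50 from B
Take 57 from B

Merged: [10, 15, 30, 44, 50, 57, 99]


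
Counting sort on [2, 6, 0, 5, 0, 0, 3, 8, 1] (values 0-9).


Input: [2, 6, 0, 5, 0, 0, 3, 8, 1]
Counts: [3, 1, 1, 1, 0, 1, 1, 0, 1, 0]

Sorted: [0, 0, 0, 1, 2, 3, 5, 6, 8]


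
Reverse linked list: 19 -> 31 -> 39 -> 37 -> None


Step 1: curr=19, set curr.next=prev(None) | reversed so far: 19
Step 2: curr=31, set curr.next=prev(19) | reversed so far: 31 -> 19
Step 3: curr=39, set curr.next=prev(31) | reversed so far: 39 -> 31 -> 19
Step 4: curr=37, set curr.next=prev(39) | reversed so far: 37 -> 39 -> 31 -> 19

37 -> 39 -> 31 -> 19 -> None


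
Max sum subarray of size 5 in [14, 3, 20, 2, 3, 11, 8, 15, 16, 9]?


[0:5]: 42
[1:6]: 39
[2:7]: 44
[3:8]: 39
[4:9]: 53
[5:10]: 59

Max: 59 at [5:10]


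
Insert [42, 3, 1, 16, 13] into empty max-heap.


Insert 42: [42]
Insert 3: [42, 3]
Insert 1: [42, 3, 1]
Insert 16: [42, 16, 1, 3]
Insert 13: [42, 16, 1, 3, 13]

Final heap: [42, 16, 1, 3, 13]


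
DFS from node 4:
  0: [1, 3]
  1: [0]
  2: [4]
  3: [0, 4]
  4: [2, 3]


Visit 4, push [3, 2]
Visit 2, push []
Visit 3, push [0]
Visit 0, push [1]
Visit 1, push []

DFS order: [4, 2, 3, 0, 1]


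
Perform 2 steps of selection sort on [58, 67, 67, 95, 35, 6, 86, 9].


Initial: [58, 67, 67, 95, 35, 6, 86, 9]
Step 1: min=6 at 5
  Swap: [6, 67, 67, 95, 35, 58, 86, 9]
Step 2: min=9 at 7
  Swap: [6, 9, 67, 95, 35, 58, 86, 67]

After 2 steps: [6, 9, 67, 95, 35, 58, 86, 67]


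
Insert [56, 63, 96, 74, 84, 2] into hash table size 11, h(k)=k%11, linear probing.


Insert 56: h=1 -> slot 1
Insert 63: h=8 -> slot 8
Insert 96: h=8, 1 probes -> slot 9
Insert 74: h=8, 2 probes -> slot 10
Insert 84: h=7 -> slot 7
Insert 2: h=2 -> slot 2

Table: [None, 56, 2, None, None, None, None, 84, 63, 96, 74]


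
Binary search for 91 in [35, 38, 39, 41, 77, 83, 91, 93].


Step 1: lo=0, hi=7, mid=3, val=41
Step 2: lo=4, hi=7, mid=5, val=83
Step 3: lo=6, hi=7, mid=6, val=91

Found at index 6


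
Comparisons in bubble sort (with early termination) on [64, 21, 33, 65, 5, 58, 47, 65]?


Algorithm: bubble sort (with early termination)
Input: [64, 21, 33, 65, 5, 58, 47, 65]
Sorted: [5, 21, 33, 47, 58, 64, 65, 65]

25


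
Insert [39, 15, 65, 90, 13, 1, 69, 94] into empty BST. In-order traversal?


Insert 39: root
Insert 15: L from 39
Insert 65: R from 39
Insert 90: R from 39 -> R from 65
Insert 13: L from 39 -> L from 15
Insert 1: L from 39 -> L from 15 -> L from 13
Insert 69: R from 39 -> R from 65 -> L from 90
Insert 94: R from 39 -> R from 65 -> R from 90

In-order: [1, 13, 15, 39, 65, 69, 90, 94]


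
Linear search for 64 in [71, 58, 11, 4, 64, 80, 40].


i=0: 71!=64
i=1: 58!=64
i=2: 11!=64
i=3: 4!=64
i=4: 64==64 found!

Found at 4, 5 comps


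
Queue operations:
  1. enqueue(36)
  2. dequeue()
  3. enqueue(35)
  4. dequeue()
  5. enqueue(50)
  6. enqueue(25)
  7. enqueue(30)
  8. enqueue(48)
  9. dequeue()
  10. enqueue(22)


enqueue(36) -> [36]
dequeue()->36, []
enqueue(35) -> [35]
dequeue()->35, []
enqueue(50) -> [50]
enqueue(25) -> [50, 25]
enqueue(30) -> [50, 25, 30]
enqueue(48) -> [50, 25, 30, 48]
dequeue()->50, [25, 30, 48]
enqueue(22) -> [25, 30, 48, 22]

Final queue: [25, 30, 48, 22]


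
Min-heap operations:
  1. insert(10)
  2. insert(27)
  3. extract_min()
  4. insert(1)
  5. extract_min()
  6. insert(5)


insert(10) -> [10]
insert(27) -> [10, 27]
extract_min()->10, [27]
insert(1) -> [1, 27]
extract_min()->1, [27]
insert(5) -> [5, 27]

Final heap: [5, 27]


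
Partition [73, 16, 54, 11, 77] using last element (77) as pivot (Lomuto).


Pivot: 77
  73 <= 77: advance i (no swap)
  16 <= 77: advance i (no swap)
  54 <= 77: advance i (no swap)
  11 <= 77: advance i (no swap)
Place pivot at 4: [73, 16, 54, 11, 77]

Partitioned: [73, 16, 54, 11, 77]


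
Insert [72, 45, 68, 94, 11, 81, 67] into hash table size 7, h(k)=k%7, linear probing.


Insert 72: h=2 -> slot 2
Insert 45: h=3 -> slot 3
Insert 68: h=5 -> slot 5
Insert 94: h=3, 1 probes -> slot 4
Insert 11: h=4, 2 probes -> slot 6
Insert 81: h=4, 3 probes -> slot 0
Insert 67: h=4, 4 probes -> slot 1

Table: [81, 67, 72, 45, 94, 68, 11]


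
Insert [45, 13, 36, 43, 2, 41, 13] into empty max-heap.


Insert 45: [45]
Insert 13: [45, 13]
Insert 36: [45, 13, 36]
Insert 43: [45, 43, 36, 13]
Insert 2: [45, 43, 36, 13, 2]
Insert 41: [45, 43, 41, 13, 2, 36]
Insert 13: [45, 43, 41, 13, 2, 36, 13]

Final heap: [45, 43, 41, 13, 2, 36, 13]


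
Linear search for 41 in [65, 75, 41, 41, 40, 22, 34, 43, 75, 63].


i=0: 65!=41
i=1: 75!=41
i=2: 41==41 found!

Found at 2, 3 comps


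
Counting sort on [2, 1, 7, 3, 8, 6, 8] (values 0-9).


Input: [2, 1, 7, 3, 8, 6, 8]
Counts: [0, 1, 1, 1, 0, 0, 1, 1, 2, 0]

Sorted: [1, 2, 3, 6, 7, 8, 8]


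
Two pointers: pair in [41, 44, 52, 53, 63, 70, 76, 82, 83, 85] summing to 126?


lo=0(41)+hi=9(85)=126

Yes: 41+85=126


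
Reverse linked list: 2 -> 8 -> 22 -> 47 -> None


Step 1: curr=2, set curr.next=prev(None) | reversed so far: 2
Step 2: curr=8, set curr.next=prev(2) | reversed so far: 8 -> 2
Step 3: curr=22, set curr.next=prev(8) | reversed so far: 22 -> 8 -> 2
Step 4: curr=47, set curr.next=prev(22) | reversed so far: 47 -> 22 -> 8 -> 2

47 -> 22 -> 8 -> 2 -> None


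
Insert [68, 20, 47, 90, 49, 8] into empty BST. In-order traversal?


Insert 68: root
Insert 20: L from 68
Insert 47: L from 68 -> R from 20
Insert 90: R from 68
Insert 49: L from 68 -> R from 20 -> R from 47
Insert 8: L from 68 -> L from 20

In-order: [8, 20, 47, 49, 68, 90]


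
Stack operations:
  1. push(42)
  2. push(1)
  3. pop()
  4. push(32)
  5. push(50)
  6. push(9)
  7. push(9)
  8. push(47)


push(42) -> [42]
push(1) -> [42, 1]
pop()->1, [42]
push(32) -> [42, 32]
push(50) -> [42, 32, 50]
push(9) -> [42, 32, 50, 9]
push(9) -> [42, 32, 50, 9, 9]
push(47) -> [42, 32, 50, 9, 9, 47]

Final stack: [42, 32, 50, 9, 9, 47]


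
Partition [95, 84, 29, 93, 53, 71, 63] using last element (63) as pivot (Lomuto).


Pivot: 63
  29 <= 63: swap -> [29, 84, 95, 93, 53, 71, 63]
  53 <= 63: swap -> [29, 53, 95, 93, 84, 71, 63]
Place pivot at 2: [29, 53, 63, 93, 84, 71, 95]

Partitioned: [29, 53, 63, 93, 84, 71, 95]


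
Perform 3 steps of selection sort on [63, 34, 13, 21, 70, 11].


Initial: [63, 34, 13, 21, 70, 11]
Step 1: min=11 at 5
  Swap: [11, 34, 13, 21, 70, 63]
Step 2: min=13 at 2
  Swap: [11, 13, 34, 21, 70, 63]
Step 3: min=21 at 3
  Swap: [11, 13, 21, 34, 70, 63]

After 3 steps: [11, 13, 21, 34, 70, 63]


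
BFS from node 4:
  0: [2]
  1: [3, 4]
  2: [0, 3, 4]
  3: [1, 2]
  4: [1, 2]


Visit 4, enqueue [1, 2]
Visit 1, enqueue [3]
Visit 2, enqueue [0]
Visit 3, enqueue []
Visit 0, enqueue []

BFS order: [4, 1, 2, 3, 0]


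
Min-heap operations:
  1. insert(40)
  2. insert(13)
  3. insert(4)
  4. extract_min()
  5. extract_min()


insert(40) -> [40]
insert(13) -> [13, 40]
insert(4) -> [4, 40, 13]
extract_min()->4, [13, 40]
extract_min()->13, [40]

Final heap: [40]


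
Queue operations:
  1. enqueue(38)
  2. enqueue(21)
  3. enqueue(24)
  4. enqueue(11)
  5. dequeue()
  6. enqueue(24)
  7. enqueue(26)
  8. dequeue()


enqueue(38) -> [38]
enqueue(21) -> [38, 21]
enqueue(24) -> [38, 21, 24]
enqueue(11) -> [38, 21, 24, 11]
dequeue()->38, [21, 24, 11]
enqueue(24) -> [21, 24, 11, 24]
enqueue(26) -> [21, 24, 11, 24, 26]
dequeue()->21, [24, 11, 24, 26]

Final queue: [24, 11, 24, 26]


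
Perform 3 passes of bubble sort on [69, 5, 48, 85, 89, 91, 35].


Initial: [69, 5, 48, 85, 89, 91, 35]
Pass 1: [5, 48, 69, 85, 89, 35, 91] (3 swaps)
Pass 2: [5, 48, 69, 85, 35, 89, 91] (1 swaps)
Pass 3: [5, 48, 69, 35, 85, 89, 91] (1 swaps)

After 3 passes: [5, 48, 69, 35, 85, 89, 91]


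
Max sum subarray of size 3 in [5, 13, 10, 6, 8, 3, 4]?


[0:3]: 28
[1:4]: 29
[2:5]: 24
[3:6]: 17
[4:7]: 15

Max: 29 at [1:4]


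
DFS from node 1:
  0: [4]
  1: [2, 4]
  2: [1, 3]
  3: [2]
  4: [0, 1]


Visit 1, push [4, 2]
Visit 2, push [3]
Visit 3, push []
Visit 4, push [0]
Visit 0, push []

DFS order: [1, 2, 3, 4, 0]


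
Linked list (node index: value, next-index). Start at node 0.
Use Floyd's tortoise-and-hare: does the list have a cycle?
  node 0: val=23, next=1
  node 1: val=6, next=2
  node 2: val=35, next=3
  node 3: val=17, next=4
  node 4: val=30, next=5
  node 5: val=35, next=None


Floyd's tortoise (slow, +1) and hare (fast, +2):
  init: slow=0, fast=0
  step 1: slow=1, fast=2
  step 2: slow=2, fast=4
  step 3: fast 4->5->None, no cycle

Cycle: no


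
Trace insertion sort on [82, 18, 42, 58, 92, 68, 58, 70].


Initial: [82, 18, 42, 58, 92, 68, 58, 70]
Insert 18: [18, 82, 42, 58, 92, 68, 58, 70]
Insert 42: [18, 42, 82, 58, 92, 68, 58, 70]
Insert 58: [18, 42, 58, 82, 92, 68, 58, 70]
Insert 92: [18, 42, 58, 82, 92, 68, 58, 70]
Insert 68: [18, 42, 58, 68, 82, 92, 58, 70]
Insert 58: [18, 42, 58, 58, 68, 82, 92, 70]
Insert 70: [18, 42, 58, 58, 68, 70, 82, 92]

Sorted: [18, 42, 58, 58, 68, 70, 82, 92]


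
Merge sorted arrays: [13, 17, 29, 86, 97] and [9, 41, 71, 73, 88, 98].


Take 9 from B
Take 13 from A
Take 17 from A
Take 29 from A
Take 41 from B
Take 71 from B
Take 73 from B
Take 86 from A
Take 88 from B
Take 97 from A

Merged: [9, 13, 17, 29, 41, 71, 73, 86, 88, 97, 98]


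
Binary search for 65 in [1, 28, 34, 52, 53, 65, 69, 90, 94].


Step 1: lo=0, hi=8, mid=4, val=53
Step 2: lo=5, hi=8, mid=6, val=69
Step 3: lo=5, hi=5, mid=5, val=65

Found at index 5


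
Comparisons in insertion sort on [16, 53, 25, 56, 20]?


Algorithm: insertion sort
Input: [16, 53, 25, 56, 20]
Sorted: [16, 20, 25, 53, 56]

8


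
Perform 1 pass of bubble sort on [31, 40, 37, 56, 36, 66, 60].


Initial: [31, 40, 37, 56, 36, 66, 60]
Pass 1: [31, 37, 40, 36, 56, 60, 66] (3 swaps)

After 1 pass: [31, 37, 40, 36, 56, 60, 66]


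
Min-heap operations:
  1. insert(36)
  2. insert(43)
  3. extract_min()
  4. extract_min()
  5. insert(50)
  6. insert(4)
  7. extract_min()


insert(36) -> [36]
insert(43) -> [36, 43]
extract_min()->36, [43]
extract_min()->43, []
insert(50) -> [50]
insert(4) -> [4, 50]
extract_min()->4, [50]

Final heap: [50]


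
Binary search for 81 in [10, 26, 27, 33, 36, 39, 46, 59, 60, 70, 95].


Step 1: lo=0, hi=10, mid=5, val=39
Step 2: lo=6, hi=10, mid=8, val=60
Step 3: lo=9, hi=10, mid=9, val=70
Step 4: lo=10, hi=10, mid=10, val=95

Not found


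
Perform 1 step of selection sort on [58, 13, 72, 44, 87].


Initial: [58, 13, 72, 44, 87]
Step 1: min=13 at 1
  Swap: [13, 58, 72, 44, 87]

After 1 step: [13, 58, 72, 44, 87]


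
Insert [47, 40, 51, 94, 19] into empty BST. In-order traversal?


Insert 47: root
Insert 40: L from 47
Insert 51: R from 47
Insert 94: R from 47 -> R from 51
Insert 19: L from 47 -> L from 40

In-order: [19, 40, 47, 51, 94]


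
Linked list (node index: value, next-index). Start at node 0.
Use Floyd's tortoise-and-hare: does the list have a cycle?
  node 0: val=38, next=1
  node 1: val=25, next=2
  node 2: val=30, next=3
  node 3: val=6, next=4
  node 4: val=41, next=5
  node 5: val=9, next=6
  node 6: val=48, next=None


Floyd's tortoise (slow, +1) and hare (fast, +2):
  init: slow=0, fast=0
  step 1: slow=1, fast=2
  step 2: slow=2, fast=4
  step 3: slow=3, fast=6
  step 4: fast -> None, no cycle

Cycle: no


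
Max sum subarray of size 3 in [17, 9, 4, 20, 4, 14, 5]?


[0:3]: 30
[1:4]: 33
[2:5]: 28
[3:6]: 38
[4:7]: 23

Max: 38 at [3:6]


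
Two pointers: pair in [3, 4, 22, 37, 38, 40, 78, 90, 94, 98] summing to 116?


lo=0(3)+hi=9(98)=101
lo=1(4)+hi=9(98)=102
lo=2(22)+hi=9(98)=120
lo=2(22)+hi=8(94)=116

Yes: 22+94=116


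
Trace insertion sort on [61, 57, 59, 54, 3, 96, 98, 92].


Initial: [61, 57, 59, 54, 3, 96, 98, 92]
Insert 57: [57, 61, 59, 54, 3, 96, 98, 92]
Insert 59: [57, 59, 61, 54, 3, 96, 98, 92]
Insert 54: [54, 57, 59, 61, 3, 96, 98, 92]
Insert 3: [3, 54, 57, 59, 61, 96, 98, 92]
Insert 96: [3, 54, 57, 59, 61, 96, 98, 92]
Insert 98: [3, 54, 57, 59, 61, 96, 98, 92]
Insert 92: [3, 54, 57, 59, 61, 92, 96, 98]

Sorted: [3, 54, 57, 59, 61, 92, 96, 98]


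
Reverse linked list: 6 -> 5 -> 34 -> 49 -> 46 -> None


Step 1: curr=6, set curr.next=prev(None) | reversed so far: 6
Step 2: curr=5, set curr.next=prev(6) | reversed so far: 5 -> 6
Step 3: curr=34, set curr.next=prev(5) | reversed so far: 34 -> 5 -> 6
Step 4: curr=49, set curr.next=prev(34) | reversed so far: 49 -> 34 -> 5 -> 6
Step 5: curr=46, set curr.next=prev(49) | reversed so far: 46 -> 49 -> 34 -> 5 -> 6

46 -> 49 -> 34 -> 5 -> 6 -> None


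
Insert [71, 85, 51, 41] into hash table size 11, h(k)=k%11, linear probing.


Insert 71: h=5 -> slot 5
Insert 85: h=8 -> slot 8
Insert 51: h=7 -> slot 7
Insert 41: h=8, 1 probes -> slot 9

Table: [None, None, None, None, None, 71, None, 51, 85, 41, None]


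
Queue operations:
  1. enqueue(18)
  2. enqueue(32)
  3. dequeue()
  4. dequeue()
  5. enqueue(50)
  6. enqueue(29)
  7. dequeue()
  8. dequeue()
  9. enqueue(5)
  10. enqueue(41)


enqueue(18) -> [18]
enqueue(32) -> [18, 32]
dequeue()->18, [32]
dequeue()->32, []
enqueue(50) -> [50]
enqueue(29) -> [50, 29]
dequeue()->50, [29]
dequeue()->29, []
enqueue(5) -> [5]
enqueue(41) -> [5, 41]

Final queue: [5, 41]


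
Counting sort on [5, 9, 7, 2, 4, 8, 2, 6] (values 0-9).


Input: [5, 9, 7, 2, 4, 8, 2, 6]
Counts: [0, 0, 2, 0, 1, 1, 1, 1, 1, 1]

Sorted: [2, 2, 4, 5, 6, 7, 8, 9]


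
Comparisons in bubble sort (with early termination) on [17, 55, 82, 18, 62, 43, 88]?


Algorithm: bubble sort (with early termination)
Input: [17, 55, 82, 18, 62, 43, 88]
Sorted: [17, 18, 43, 55, 62, 82, 88]

18


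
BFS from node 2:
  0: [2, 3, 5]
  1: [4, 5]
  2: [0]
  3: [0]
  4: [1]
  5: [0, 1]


Visit 2, enqueue [0]
Visit 0, enqueue [3, 5]
Visit 3, enqueue []
Visit 5, enqueue [1]
Visit 1, enqueue [4]
Visit 4, enqueue []

BFS order: [2, 0, 3, 5, 1, 4]


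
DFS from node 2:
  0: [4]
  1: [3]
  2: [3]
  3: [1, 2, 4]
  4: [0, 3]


Visit 2, push [3]
Visit 3, push [4, 1]
Visit 1, push []
Visit 4, push [0]
Visit 0, push []

DFS order: [2, 3, 1, 4, 0]


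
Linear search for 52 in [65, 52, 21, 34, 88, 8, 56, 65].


i=0: 65!=52
i=1: 52==52 found!

Found at 1, 2 comps


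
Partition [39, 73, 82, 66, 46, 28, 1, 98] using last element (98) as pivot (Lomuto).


Pivot: 98
  39 <= 98: advance i (no swap)
  73 <= 98: advance i (no swap)
  82 <= 98: advance i (no swap)
  66 <= 98: advance i (no swap)
  46 <= 98: advance i (no swap)
  28 <= 98: advance i (no swap)
  1 <= 98: advance i (no swap)
Place pivot at 7: [39, 73, 82, 66, 46, 28, 1, 98]

Partitioned: [39, 73, 82, 66, 46, 28, 1, 98]


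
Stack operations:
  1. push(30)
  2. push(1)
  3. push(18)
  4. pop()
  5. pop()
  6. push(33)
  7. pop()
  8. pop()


push(30) -> [30]
push(1) -> [30, 1]
push(18) -> [30, 1, 18]
pop()->18, [30, 1]
pop()->1, [30]
push(33) -> [30, 33]
pop()->33, [30]
pop()->30, []

Final stack: []


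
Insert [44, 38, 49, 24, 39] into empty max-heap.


Insert 44: [44]
Insert 38: [44, 38]
Insert 49: [49, 38, 44]
Insert 24: [49, 38, 44, 24]
Insert 39: [49, 39, 44, 24, 38]

Final heap: [49, 39, 44, 24, 38]


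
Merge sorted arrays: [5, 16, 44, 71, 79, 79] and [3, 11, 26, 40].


Take 3 from B
Take 5 from A
Take 11 from B
Take 16 from A
Take 26 from B
Take 40 from B

Merged: [3, 5, 11, 16, 26, 40, 44, 71, 79, 79]


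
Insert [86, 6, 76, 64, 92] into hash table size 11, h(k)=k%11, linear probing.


Insert 86: h=9 -> slot 9
Insert 6: h=6 -> slot 6
Insert 76: h=10 -> slot 10
Insert 64: h=9, 2 probes -> slot 0
Insert 92: h=4 -> slot 4

Table: [64, None, None, None, 92, None, 6, None, None, 86, 76]


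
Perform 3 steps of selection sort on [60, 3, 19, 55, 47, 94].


Initial: [60, 3, 19, 55, 47, 94]
Step 1: min=3 at 1
  Swap: [3, 60, 19, 55, 47, 94]
Step 2: min=19 at 2
  Swap: [3, 19, 60, 55, 47, 94]
Step 3: min=47 at 4
  Swap: [3, 19, 47, 55, 60, 94]

After 3 steps: [3, 19, 47, 55, 60, 94]


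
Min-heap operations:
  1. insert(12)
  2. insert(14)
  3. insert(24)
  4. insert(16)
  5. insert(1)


insert(12) -> [12]
insert(14) -> [12, 14]
insert(24) -> [12, 14, 24]
insert(16) -> [12, 14, 24, 16]
insert(1) -> [1, 12, 24, 16, 14]

Final heap: [1, 12, 24, 16, 14]


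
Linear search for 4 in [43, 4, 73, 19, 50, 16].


i=0: 43!=4
i=1: 4==4 found!

Found at 1, 2 comps


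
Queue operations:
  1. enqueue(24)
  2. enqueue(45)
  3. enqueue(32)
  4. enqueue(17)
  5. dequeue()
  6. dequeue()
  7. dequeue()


enqueue(24) -> [24]
enqueue(45) -> [24, 45]
enqueue(32) -> [24, 45, 32]
enqueue(17) -> [24, 45, 32, 17]
dequeue()->24, [45, 32, 17]
dequeue()->45, [32, 17]
dequeue()->32, [17]

Final queue: [17]


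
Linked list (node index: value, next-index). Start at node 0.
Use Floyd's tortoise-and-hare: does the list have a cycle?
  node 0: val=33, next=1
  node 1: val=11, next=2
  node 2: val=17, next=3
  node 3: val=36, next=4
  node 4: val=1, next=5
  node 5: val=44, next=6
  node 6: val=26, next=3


Floyd's tortoise (slow, +1) and hare (fast, +2):
  init: slow=0, fast=0
  step 1: slow=1, fast=2
  step 2: slow=2, fast=4
  step 3: slow=3, fast=6
  step 4: slow=4, fast=4
  slow == fast at node 4: cycle detected

Cycle: yes


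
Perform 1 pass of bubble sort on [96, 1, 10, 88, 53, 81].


Initial: [96, 1, 10, 88, 53, 81]
Pass 1: [1, 10, 88, 53, 81, 96] (5 swaps)

After 1 pass: [1, 10, 88, 53, 81, 96]


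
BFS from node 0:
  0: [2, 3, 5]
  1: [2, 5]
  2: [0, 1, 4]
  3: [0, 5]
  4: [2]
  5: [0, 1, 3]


Visit 0, enqueue [2, 3, 5]
Visit 2, enqueue [1, 4]
Visit 3, enqueue []
Visit 5, enqueue []
Visit 1, enqueue []
Visit 4, enqueue []

BFS order: [0, 2, 3, 5, 1, 4]


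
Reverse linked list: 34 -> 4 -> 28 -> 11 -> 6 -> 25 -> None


Step 1: curr=34, set curr.next=prev(None) | reversed so far: 34
Step 2: curr=4, set curr.next=prev(34) | reversed so far: 4 -> 34
Step 3: curr=28, set curr.next=prev(4) | reversed so far: 28 -> 4 -> 34
Step 4: curr=11, set curr.next=prev(28) | reversed so far: 11 -> 28 -> 4 -> 34
Step 5: curr=6, set curr.next=prev(11) | reversed so far: 6 -> 11 -> 28 -> 4 -> 34
Step 6: curr=25, set curr.next=prev(6) | reversed so far: 25 -> 6 -> 11 -> 28 -> 4 -> 34

25 -> 6 -> 11 -> 28 -> 4 -> 34 -> None


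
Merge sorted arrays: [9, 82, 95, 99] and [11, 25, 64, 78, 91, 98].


Take 9 from A
Take 11 from B
Take 25 from B
Take 64 from B
Take 78 from B
Take 82 from A
Take 91 from B
Take 95 from A
Take 98 from B

Merged: [9, 11, 25, 64, 78, 82, 91, 95, 98, 99]


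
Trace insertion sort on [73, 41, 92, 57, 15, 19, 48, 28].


Initial: [73, 41, 92, 57, 15, 19, 48, 28]
Insert 41: [41, 73, 92, 57, 15, 19, 48, 28]
Insert 92: [41, 73, 92, 57, 15, 19, 48, 28]
Insert 57: [41, 57, 73, 92, 15, 19, 48, 28]
Insert 15: [15, 41, 57, 73, 92, 19, 48, 28]
Insert 19: [15, 19, 41, 57, 73, 92, 48, 28]
Insert 48: [15, 19, 41, 48, 57, 73, 92, 28]
Insert 28: [15, 19, 28, 41, 48, 57, 73, 92]

Sorted: [15, 19, 28, 41, 48, 57, 73, 92]


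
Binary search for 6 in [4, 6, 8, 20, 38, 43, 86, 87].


Step 1: lo=0, hi=7, mid=3, val=20
Step 2: lo=0, hi=2, mid=1, val=6

Found at index 1


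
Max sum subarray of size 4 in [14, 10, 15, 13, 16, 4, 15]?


[0:4]: 52
[1:5]: 54
[2:6]: 48
[3:7]: 48

Max: 54 at [1:5]


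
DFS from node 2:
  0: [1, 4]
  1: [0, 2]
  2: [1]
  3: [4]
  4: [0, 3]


Visit 2, push [1]
Visit 1, push [0]
Visit 0, push [4]
Visit 4, push [3]
Visit 3, push []

DFS order: [2, 1, 0, 4, 3]


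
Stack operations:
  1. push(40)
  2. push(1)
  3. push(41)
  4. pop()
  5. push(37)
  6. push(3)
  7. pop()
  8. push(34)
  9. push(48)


push(40) -> [40]
push(1) -> [40, 1]
push(41) -> [40, 1, 41]
pop()->41, [40, 1]
push(37) -> [40, 1, 37]
push(3) -> [40, 1, 37, 3]
pop()->3, [40, 1, 37]
push(34) -> [40, 1, 37, 34]
push(48) -> [40, 1, 37, 34, 48]

Final stack: [40, 1, 37, 34, 48]


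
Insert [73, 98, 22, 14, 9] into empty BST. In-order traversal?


Insert 73: root
Insert 98: R from 73
Insert 22: L from 73
Insert 14: L from 73 -> L from 22
Insert 9: L from 73 -> L from 22 -> L from 14

In-order: [9, 14, 22, 73, 98]


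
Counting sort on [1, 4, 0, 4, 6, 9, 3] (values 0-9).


Input: [1, 4, 0, 4, 6, 9, 3]
Counts: [1, 1, 0, 1, 2, 0, 1, 0, 0, 1]

Sorted: [0, 1, 3, 4, 4, 6, 9]


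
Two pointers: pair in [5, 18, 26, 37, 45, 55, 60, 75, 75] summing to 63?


lo=0(5)+hi=8(75)=80
lo=0(5)+hi=7(75)=80
lo=0(5)+hi=6(60)=65
lo=0(5)+hi=5(55)=60
lo=1(18)+hi=5(55)=73
lo=1(18)+hi=4(45)=63

Yes: 18+45=63


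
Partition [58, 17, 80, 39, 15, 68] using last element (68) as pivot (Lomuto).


Pivot: 68
  58 <= 68: advance i (no swap)
  17 <= 68: advance i (no swap)
  39 <= 68: swap -> [58, 17, 39, 80, 15, 68]
  15 <= 68: swap -> [58, 17, 39, 15, 80, 68]
Place pivot at 4: [58, 17, 39, 15, 68, 80]

Partitioned: [58, 17, 39, 15, 68, 80]


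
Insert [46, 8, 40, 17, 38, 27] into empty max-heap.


Insert 46: [46]
Insert 8: [46, 8]
Insert 40: [46, 8, 40]
Insert 17: [46, 17, 40, 8]
Insert 38: [46, 38, 40, 8, 17]
Insert 27: [46, 38, 40, 8, 17, 27]

Final heap: [46, 38, 40, 8, 17, 27]


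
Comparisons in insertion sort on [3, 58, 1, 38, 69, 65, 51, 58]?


Algorithm: insertion sort
Input: [3, 58, 1, 38, 69, 65, 51, 58]
Sorted: [1, 3, 38, 51, 58, 58, 65, 69]

15


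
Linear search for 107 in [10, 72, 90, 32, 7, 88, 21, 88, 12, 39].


i=0: 10!=107
i=1: 72!=107
i=2: 90!=107
i=3: 32!=107
i=4: 7!=107
i=5: 88!=107
i=6: 21!=107
i=7: 88!=107
i=8: 12!=107
i=9: 39!=107

Not found, 10 comps


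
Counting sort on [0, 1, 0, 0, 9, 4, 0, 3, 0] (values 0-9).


Input: [0, 1, 0, 0, 9, 4, 0, 3, 0]
Counts: [5, 1, 0, 1, 1, 0, 0, 0, 0, 1]

Sorted: [0, 0, 0, 0, 0, 1, 3, 4, 9]


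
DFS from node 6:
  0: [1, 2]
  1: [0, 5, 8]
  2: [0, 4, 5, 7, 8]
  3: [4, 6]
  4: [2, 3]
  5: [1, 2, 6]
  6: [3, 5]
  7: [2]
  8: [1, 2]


Visit 6, push [5, 3]
Visit 3, push [4]
Visit 4, push [2]
Visit 2, push [8, 7, 5, 0]
Visit 0, push [1]
Visit 1, push [8, 5]
Visit 5, push []
Visit 8, push []
Visit 7, push []

DFS order: [6, 3, 4, 2, 0, 1, 5, 8, 7]


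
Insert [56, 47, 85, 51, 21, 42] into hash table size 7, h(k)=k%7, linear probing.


Insert 56: h=0 -> slot 0
Insert 47: h=5 -> slot 5
Insert 85: h=1 -> slot 1
Insert 51: h=2 -> slot 2
Insert 21: h=0, 3 probes -> slot 3
Insert 42: h=0, 4 probes -> slot 4

Table: [56, 85, 51, 21, 42, 47, None]


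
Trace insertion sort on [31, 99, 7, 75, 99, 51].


Initial: [31, 99, 7, 75, 99, 51]
Insert 99: [31, 99, 7, 75, 99, 51]
Insert 7: [7, 31, 99, 75, 99, 51]
Insert 75: [7, 31, 75, 99, 99, 51]
Insert 99: [7, 31, 75, 99, 99, 51]
Insert 51: [7, 31, 51, 75, 99, 99]

Sorted: [7, 31, 51, 75, 99, 99]


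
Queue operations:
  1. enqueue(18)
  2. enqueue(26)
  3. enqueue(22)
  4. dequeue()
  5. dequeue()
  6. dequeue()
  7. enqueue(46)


enqueue(18) -> [18]
enqueue(26) -> [18, 26]
enqueue(22) -> [18, 26, 22]
dequeue()->18, [26, 22]
dequeue()->26, [22]
dequeue()->22, []
enqueue(46) -> [46]

Final queue: [46]


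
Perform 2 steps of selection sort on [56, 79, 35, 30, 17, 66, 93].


Initial: [56, 79, 35, 30, 17, 66, 93]
Step 1: min=17 at 4
  Swap: [17, 79, 35, 30, 56, 66, 93]
Step 2: min=30 at 3
  Swap: [17, 30, 35, 79, 56, 66, 93]

After 2 steps: [17, 30, 35, 79, 56, 66, 93]


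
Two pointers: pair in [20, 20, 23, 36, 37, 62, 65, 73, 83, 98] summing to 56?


lo=0(20)+hi=9(98)=118
lo=0(20)+hi=8(83)=103
lo=0(20)+hi=7(73)=93
lo=0(20)+hi=6(65)=85
lo=0(20)+hi=5(62)=82
lo=0(20)+hi=4(37)=57
lo=0(20)+hi=3(36)=56

Yes: 20+36=56


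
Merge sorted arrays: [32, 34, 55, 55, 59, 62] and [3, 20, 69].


Take 3 from B
Take 20 from B
Take 32 from A
Take 34 from A
Take 55 from A
Take 55 from A
Take 59 from A
Take 62 from A

Merged: [3, 20, 32, 34, 55, 55, 59, 62, 69]


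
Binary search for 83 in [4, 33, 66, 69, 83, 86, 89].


Step 1: lo=0, hi=6, mid=3, val=69
Step 2: lo=4, hi=6, mid=5, val=86
Step 3: lo=4, hi=4, mid=4, val=83

Found at index 4


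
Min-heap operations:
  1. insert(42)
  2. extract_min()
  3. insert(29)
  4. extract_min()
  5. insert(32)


insert(42) -> [42]
extract_min()->42, []
insert(29) -> [29]
extract_min()->29, []
insert(32) -> [32]

Final heap: [32]


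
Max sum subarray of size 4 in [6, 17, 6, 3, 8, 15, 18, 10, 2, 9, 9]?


[0:4]: 32
[1:5]: 34
[2:6]: 32
[3:7]: 44
[4:8]: 51
[5:9]: 45
[6:10]: 39
[7:11]: 30

Max: 51 at [4:8]


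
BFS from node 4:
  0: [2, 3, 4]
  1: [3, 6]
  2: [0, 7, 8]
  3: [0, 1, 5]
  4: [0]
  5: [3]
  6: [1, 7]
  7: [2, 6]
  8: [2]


Visit 4, enqueue [0]
Visit 0, enqueue [2, 3]
Visit 2, enqueue [7, 8]
Visit 3, enqueue [1, 5]
Visit 7, enqueue [6]
Visit 8, enqueue []
Visit 1, enqueue []
Visit 5, enqueue []
Visit 6, enqueue []

BFS order: [4, 0, 2, 3, 7, 8, 1, 5, 6]


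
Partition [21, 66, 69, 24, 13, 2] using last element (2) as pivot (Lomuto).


Pivot: 2
Place pivot at 0: [2, 66, 69, 24, 13, 21]

Partitioned: [2, 66, 69, 24, 13, 21]


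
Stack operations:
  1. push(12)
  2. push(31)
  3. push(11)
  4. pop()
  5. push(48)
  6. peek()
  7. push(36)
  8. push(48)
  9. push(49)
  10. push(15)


push(12) -> [12]
push(31) -> [12, 31]
push(11) -> [12, 31, 11]
pop()->11, [12, 31]
push(48) -> [12, 31, 48]
peek()->48
push(36) -> [12, 31, 48, 36]
push(48) -> [12, 31, 48, 36, 48]
push(49) -> [12, 31, 48, 36, 48, 49]
push(15) -> [12, 31, 48, 36, 48, 49, 15]

Final stack: [12, 31, 48, 36, 48, 49, 15]


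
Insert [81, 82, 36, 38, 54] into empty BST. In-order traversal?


Insert 81: root
Insert 82: R from 81
Insert 36: L from 81
Insert 38: L from 81 -> R from 36
Insert 54: L from 81 -> R from 36 -> R from 38

In-order: [36, 38, 54, 81, 82]


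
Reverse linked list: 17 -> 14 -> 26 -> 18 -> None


Step 1: curr=17, set curr.next=prev(None) | reversed so far: 17
Step 2: curr=14, set curr.next=prev(17) | reversed so far: 14 -> 17
Step 3: curr=26, set curr.next=prev(14) | reversed so far: 26 -> 14 -> 17
Step 4: curr=18, set curr.next=prev(26) | reversed so far: 18 -> 26 -> 14 -> 17

18 -> 26 -> 14 -> 17 -> None


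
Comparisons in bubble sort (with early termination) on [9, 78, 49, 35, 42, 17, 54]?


Algorithm: bubble sort (with early termination)
Input: [9, 78, 49, 35, 42, 17, 54]
Sorted: [9, 17, 35, 42, 49, 54, 78]

20


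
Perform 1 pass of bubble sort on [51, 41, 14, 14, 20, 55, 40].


Initial: [51, 41, 14, 14, 20, 55, 40]
Pass 1: [41, 14, 14, 20, 51, 40, 55] (5 swaps)

After 1 pass: [41, 14, 14, 20, 51, 40, 55]


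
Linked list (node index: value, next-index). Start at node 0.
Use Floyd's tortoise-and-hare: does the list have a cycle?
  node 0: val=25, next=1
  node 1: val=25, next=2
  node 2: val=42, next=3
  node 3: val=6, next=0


Floyd's tortoise (slow, +1) and hare (fast, +2):
  init: slow=0, fast=0
  step 1: slow=1, fast=2
  step 2: slow=2, fast=0
  step 3: slow=3, fast=2
  step 4: slow=0, fast=0
  slow == fast at node 0: cycle detected

Cycle: yes


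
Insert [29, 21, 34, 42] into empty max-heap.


Insert 29: [29]
Insert 21: [29, 21]
Insert 34: [34, 21, 29]
Insert 42: [42, 34, 29, 21]

Final heap: [42, 34, 29, 21]


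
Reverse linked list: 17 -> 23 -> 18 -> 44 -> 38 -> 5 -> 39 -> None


Step 1: curr=17, set curr.next=prev(None) | reversed so far: 17
Step 2: curr=23, set curr.next=prev(17) | reversed so far: 23 -> 17
Step 3: curr=18, set curr.next=prev(23) | reversed so far: 18 -> 23 -> 17
Step 4: curr=44, set curr.next=prev(18) | reversed so far: 44 -> 18 -> 23 -> 17
Step 5: curr=38, set curr.next=prev(44) | reversed so far: 38 -> 44 -> 18 -> 23 -> 17
Step 6: curr=5, set curr.next=prev(38) | reversed so far: 5 -> 38 -> 44 -> 18 -> 23 -> 17
Step 7: curr=39, set curr.next=prev(5) | reversed so far: 39 -> 5 -> 38 -> 44 -> 18 -> 23 -> 17

39 -> 5 -> 38 -> 44 -> 18 -> 23 -> 17 -> None


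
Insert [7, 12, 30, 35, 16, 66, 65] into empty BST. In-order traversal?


Insert 7: root
Insert 12: R from 7
Insert 30: R from 7 -> R from 12
Insert 35: R from 7 -> R from 12 -> R from 30
Insert 16: R from 7 -> R from 12 -> L from 30
Insert 66: R from 7 -> R from 12 -> R from 30 -> R from 35
Insert 65: R from 7 -> R from 12 -> R from 30 -> R from 35 -> L from 66

In-order: [7, 12, 16, 30, 35, 65, 66]


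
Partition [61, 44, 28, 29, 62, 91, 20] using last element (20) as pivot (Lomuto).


Pivot: 20
Place pivot at 0: [20, 44, 28, 29, 62, 91, 61]

Partitioned: [20, 44, 28, 29, 62, 91, 61]


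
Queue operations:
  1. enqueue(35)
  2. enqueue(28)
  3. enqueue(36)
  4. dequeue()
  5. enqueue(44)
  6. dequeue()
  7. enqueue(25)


enqueue(35) -> [35]
enqueue(28) -> [35, 28]
enqueue(36) -> [35, 28, 36]
dequeue()->35, [28, 36]
enqueue(44) -> [28, 36, 44]
dequeue()->28, [36, 44]
enqueue(25) -> [36, 44, 25]

Final queue: [36, 44, 25]


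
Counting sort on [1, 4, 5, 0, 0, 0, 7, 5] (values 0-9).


Input: [1, 4, 5, 0, 0, 0, 7, 5]
Counts: [3, 1, 0, 0, 1, 2, 0, 1, 0, 0]

Sorted: [0, 0, 0, 1, 4, 5, 5, 7]


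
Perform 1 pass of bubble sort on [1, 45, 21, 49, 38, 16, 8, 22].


Initial: [1, 45, 21, 49, 38, 16, 8, 22]
Pass 1: [1, 21, 45, 38, 16, 8, 22, 49] (5 swaps)

After 1 pass: [1, 21, 45, 38, 16, 8, 22, 49]


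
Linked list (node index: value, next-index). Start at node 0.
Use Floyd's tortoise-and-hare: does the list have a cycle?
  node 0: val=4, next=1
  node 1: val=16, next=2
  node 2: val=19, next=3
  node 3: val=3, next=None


Floyd's tortoise (slow, +1) and hare (fast, +2):
  init: slow=0, fast=0
  step 1: slow=1, fast=2
  step 2: fast 2->3->None, no cycle

Cycle: no


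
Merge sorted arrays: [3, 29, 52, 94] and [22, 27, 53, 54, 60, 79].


Take 3 from A
Take 22 from B
Take 27 from B
Take 29 from A
Take 52 from A
Take 53 from B
Take 54 from B
Take 60 from B
Take 79 from B

Merged: [3, 22, 27, 29, 52, 53, 54, 60, 79, 94]


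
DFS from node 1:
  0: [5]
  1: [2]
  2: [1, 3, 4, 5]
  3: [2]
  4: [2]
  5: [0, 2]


Visit 1, push [2]
Visit 2, push [5, 4, 3]
Visit 3, push []
Visit 4, push []
Visit 5, push [0]
Visit 0, push []

DFS order: [1, 2, 3, 4, 5, 0]


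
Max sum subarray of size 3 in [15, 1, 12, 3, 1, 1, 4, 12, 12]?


[0:3]: 28
[1:4]: 16
[2:5]: 16
[3:6]: 5
[4:7]: 6
[5:8]: 17
[6:9]: 28

Max: 28 at [0:3]


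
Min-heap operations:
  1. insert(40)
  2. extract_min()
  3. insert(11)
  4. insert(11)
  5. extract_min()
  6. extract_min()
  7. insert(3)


insert(40) -> [40]
extract_min()->40, []
insert(11) -> [11]
insert(11) -> [11, 11]
extract_min()->11, [11]
extract_min()->11, []
insert(3) -> [3]

Final heap: [3]


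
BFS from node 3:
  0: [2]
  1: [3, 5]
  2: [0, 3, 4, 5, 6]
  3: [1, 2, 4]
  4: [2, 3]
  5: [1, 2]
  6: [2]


Visit 3, enqueue [1, 2, 4]
Visit 1, enqueue [5]
Visit 2, enqueue [0, 6]
Visit 4, enqueue []
Visit 5, enqueue []
Visit 0, enqueue []
Visit 6, enqueue []

BFS order: [3, 1, 2, 4, 5, 0, 6]


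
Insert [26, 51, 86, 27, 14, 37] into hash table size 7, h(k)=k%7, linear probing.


Insert 26: h=5 -> slot 5
Insert 51: h=2 -> slot 2
Insert 86: h=2, 1 probes -> slot 3
Insert 27: h=6 -> slot 6
Insert 14: h=0 -> slot 0
Insert 37: h=2, 2 probes -> slot 4

Table: [14, None, 51, 86, 37, 26, 27]


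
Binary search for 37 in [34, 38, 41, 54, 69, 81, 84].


Step 1: lo=0, hi=6, mid=3, val=54
Step 2: lo=0, hi=2, mid=1, val=38
Step 3: lo=0, hi=0, mid=0, val=34

Not found


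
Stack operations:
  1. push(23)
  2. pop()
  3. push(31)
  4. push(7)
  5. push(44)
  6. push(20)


push(23) -> [23]
pop()->23, []
push(31) -> [31]
push(7) -> [31, 7]
push(44) -> [31, 7, 44]
push(20) -> [31, 7, 44, 20]

Final stack: [31, 7, 44, 20]


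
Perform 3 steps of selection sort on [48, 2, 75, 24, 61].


Initial: [48, 2, 75, 24, 61]
Step 1: min=2 at 1
  Swap: [2, 48, 75, 24, 61]
Step 2: min=24 at 3
  Swap: [2, 24, 75, 48, 61]
Step 3: min=48 at 3
  Swap: [2, 24, 48, 75, 61]

After 3 steps: [2, 24, 48, 75, 61]


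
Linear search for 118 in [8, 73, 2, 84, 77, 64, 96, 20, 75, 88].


i=0: 8!=118
i=1: 73!=118
i=2: 2!=118
i=3: 84!=118
i=4: 77!=118
i=5: 64!=118
i=6: 96!=118
i=7: 20!=118
i=8: 75!=118
i=9: 88!=118

Not found, 10 comps


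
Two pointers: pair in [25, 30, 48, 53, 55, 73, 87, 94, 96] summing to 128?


lo=0(25)+hi=8(96)=121
lo=1(30)+hi=8(96)=126
lo=2(48)+hi=8(96)=144
lo=2(48)+hi=7(94)=142
lo=2(48)+hi=6(87)=135
lo=2(48)+hi=5(73)=121
lo=3(53)+hi=5(73)=126
lo=4(55)+hi=5(73)=128

Yes: 55+73=128


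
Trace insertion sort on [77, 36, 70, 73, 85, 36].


Initial: [77, 36, 70, 73, 85, 36]
Insert 36: [36, 77, 70, 73, 85, 36]
Insert 70: [36, 70, 77, 73, 85, 36]
Insert 73: [36, 70, 73, 77, 85, 36]
Insert 85: [36, 70, 73, 77, 85, 36]
Insert 36: [36, 36, 70, 73, 77, 85]

Sorted: [36, 36, 70, 73, 77, 85]


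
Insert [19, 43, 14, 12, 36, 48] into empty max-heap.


Insert 19: [19]
Insert 43: [43, 19]
Insert 14: [43, 19, 14]
Insert 12: [43, 19, 14, 12]
Insert 36: [43, 36, 14, 12, 19]
Insert 48: [48, 36, 43, 12, 19, 14]

Final heap: [48, 36, 43, 12, 19, 14]


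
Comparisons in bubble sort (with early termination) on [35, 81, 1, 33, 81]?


Algorithm: bubble sort (with early termination)
Input: [35, 81, 1, 33, 81]
Sorted: [1, 33, 35, 81, 81]

9


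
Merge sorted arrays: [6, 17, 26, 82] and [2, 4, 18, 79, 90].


Take 2 from B
Take 4 from B
Take 6 from A
Take 17 from A
Take 18 from B
Take 26 from A
Take 79 from B
Take 82 from A

Merged: [2, 4, 6, 17, 18, 26, 79, 82, 90]


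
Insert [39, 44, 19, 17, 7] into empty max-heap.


Insert 39: [39]
Insert 44: [44, 39]
Insert 19: [44, 39, 19]
Insert 17: [44, 39, 19, 17]
Insert 7: [44, 39, 19, 17, 7]

Final heap: [44, 39, 19, 17, 7]


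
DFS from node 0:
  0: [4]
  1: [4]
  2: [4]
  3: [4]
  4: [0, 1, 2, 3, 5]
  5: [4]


Visit 0, push [4]
Visit 4, push [5, 3, 2, 1]
Visit 1, push []
Visit 2, push []
Visit 3, push []
Visit 5, push []

DFS order: [0, 4, 1, 2, 3, 5]


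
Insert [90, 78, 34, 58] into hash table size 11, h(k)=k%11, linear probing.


Insert 90: h=2 -> slot 2
Insert 78: h=1 -> slot 1
Insert 34: h=1, 2 probes -> slot 3
Insert 58: h=3, 1 probes -> slot 4

Table: [None, 78, 90, 34, 58, None, None, None, None, None, None]


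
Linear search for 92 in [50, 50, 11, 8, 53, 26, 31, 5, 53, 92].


i=0: 50!=92
i=1: 50!=92
i=2: 11!=92
i=3: 8!=92
i=4: 53!=92
i=5: 26!=92
i=6: 31!=92
i=7: 5!=92
i=8: 53!=92
i=9: 92==92 found!

Found at 9, 10 comps


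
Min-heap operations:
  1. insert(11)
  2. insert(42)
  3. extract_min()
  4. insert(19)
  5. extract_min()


insert(11) -> [11]
insert(42) -> [11, 42]
extract_min()->11, [42]
insert(19) -> [19, 42]
extract_min()->19, [42]

Final heap: [42]


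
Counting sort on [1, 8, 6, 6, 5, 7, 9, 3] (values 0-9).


Input: [1, 8, 6, 6, 5, 7, 9, 3]
Counts: [0, 1, 0, 1, 0, 1, 2, 1, 1, 1]

Sorted: [1, 3, 5, 6, 6, 7, 8, 9]


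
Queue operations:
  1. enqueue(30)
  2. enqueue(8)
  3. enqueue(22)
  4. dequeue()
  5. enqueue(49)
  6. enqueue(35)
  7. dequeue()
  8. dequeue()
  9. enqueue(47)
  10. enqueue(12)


enqueue(30) -> [30]
enqueue(8) -> [30, 8]
enqueue(22) -> [30, 8, 22]
dequeue()->30, [8, 22]
enqueue(49) -> [8, 22, 49]
enqueue(35) -> [8, 22, 49, 35]
dequeue()->8, [22, 49, 35]
dequeue()->22, [49, 35]
enqueue(47) -> [49, 35, 47]
enqueue(12) -> [49, 35, 47, 12]

Final queue: [49, 35, 47, 12]


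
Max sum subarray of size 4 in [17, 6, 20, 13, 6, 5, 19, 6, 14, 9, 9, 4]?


[0:4]: 56
[1:5]: 45
[2:6]: 44
[3:7]: 43
[4:8]: 36
[5:9]: 44
[6:10]: 48
[7:11]: 38
[8:12]: 36

Max: 56 at [0:4]


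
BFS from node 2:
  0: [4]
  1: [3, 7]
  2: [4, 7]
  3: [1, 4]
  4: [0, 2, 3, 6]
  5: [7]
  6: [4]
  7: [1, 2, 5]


Visit 2, enqueue [4, 7]
Visit 4, enqueue [0, 3, 6]
Visit 7, enqueue [1, 5]
Visit 0, enqueue []
Visit 3, enqueue []
Visit 6, enqueue []
Visit 1, enqueue []
Visit 5, enqueue []

BFS order: [2, 4, 7, 0, 3, 6, 1, 5]


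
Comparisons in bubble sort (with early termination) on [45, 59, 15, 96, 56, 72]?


Algorithm: bubble sort (with early termination)
Input: [45, 59, 15, 96, 56, 72]
Sorted: [15, 45, 56, 59, 72, 96]

12


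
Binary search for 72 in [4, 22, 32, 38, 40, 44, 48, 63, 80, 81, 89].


Step 1: lo=0, hi=10, mid=5, val=44
Step 2: lo=6, hi=10, mid=8, val=80
Step 3: lo=6, hi=7, mid=6, val=48
Step 4: lo=7, hi=7, mid=7, val=63

Not found


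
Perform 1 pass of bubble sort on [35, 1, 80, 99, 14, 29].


Initial: [35, 1, 80, 99, 14, 29]
Pass 1: [1, 35, 80, 14, 29, 99] (3 swaps)

After 1 pass: [1, 35, 80, 14, 29, 99]


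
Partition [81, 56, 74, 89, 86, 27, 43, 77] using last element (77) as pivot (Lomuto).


Pivot: 77
  56 <= 77: swap -> [56, 81, 74, 89, 86, 27, 43, 77]
  74 <= 77: swap -> [56, 74, 81, 89, 86, 27, 43, 77]
  27 <= 77: swap -> [56, 74, 27, 89, 86, 81, 43, 77]
  43 <= 77: swap -> [56, 74, 27, 43, 86, 81, 89, 77]
Place pivot at 4: [56, 74, 27, 43, 77, 81, 89, 86]

Partitioned: [56, 74, 27, 43, 77, 81, 89, 86]


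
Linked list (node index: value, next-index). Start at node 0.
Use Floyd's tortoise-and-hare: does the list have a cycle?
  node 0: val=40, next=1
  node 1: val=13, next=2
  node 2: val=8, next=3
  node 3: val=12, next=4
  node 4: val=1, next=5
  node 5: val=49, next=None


Floyd's tortoise (slow, +1) and hare (fast, +2):
  init: slow=0, fast=0
  step 1: slow=1, fast=2
  step 2: slow=2, fast=4
  step 3: fast 4->5->None, no cycle

Cycle: no


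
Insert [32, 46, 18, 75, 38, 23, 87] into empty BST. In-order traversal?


Insert 32: root
Insert 46: R from 32
Insert 18: L from 32
Insert 75: R from 32 -> R from 46
Insert 38: R from 32 -> L from 46
Insert 23: L from 32 -> R from 18
Insert 87: R from 32 -> R from 46 -> R from 75

In-order: [18, 23, 32, 38, 46, 75, 87]


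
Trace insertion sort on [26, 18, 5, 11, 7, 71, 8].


Initial: [26, 18, 5, 11, 7, 71, 8]
Insert 18: [18, 26, 5, 11, 7, 71, 8]
Insert 5: [5, 18, 26, 11, 7, 71, 8]
Insert 11: [5, 11, 18, 26, 7, 71, 8]
Insert 7: [5, 7, 11, 18, 26, 71, 8]
Insert 71: [5, 7, 11, 18, 26, 71, 8]
Insert 8: [5, 7, 8, 11, 18, 26, 71]

Sorted: [5, 7, 8, 11, 18, 26, 71]


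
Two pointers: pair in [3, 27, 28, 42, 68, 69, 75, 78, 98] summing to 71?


lo=0(3)+hi=8(98)=101
lo=0(3)+hi=7(78)=81
lo=0(3)+hi=6(75)=78
lo=0(3)+hi=5(69)=72
lo=0(3)+hi=4(68)=71

Yes: 3+68=71


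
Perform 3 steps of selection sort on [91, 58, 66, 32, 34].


Initial: [91, 58, 66, 32, 34]
Step 1: min=32 at 3
  Swap: [32, 58, 66, 91, 34]
Step 2: min=34 at 4
  Swap: [32, 34, 66, 91, 58]
Step 3: min=58 at 4
  Swap: [32, 34, 58, 91, 66]

After 3 steps: [32, 34, 58, 91, 66]
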